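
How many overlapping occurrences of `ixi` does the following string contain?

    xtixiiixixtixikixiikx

4

Sliding a length-3 window over the 21 characters (19 positions):
  position 3–5: ixi
  position 7–9: ixi
  position 12–14: ixi
  position 16–18: ixi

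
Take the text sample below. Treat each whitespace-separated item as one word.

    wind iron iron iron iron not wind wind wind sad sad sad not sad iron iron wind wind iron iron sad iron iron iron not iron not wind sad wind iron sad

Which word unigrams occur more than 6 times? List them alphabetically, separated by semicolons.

iron; sad; wind

Unigram counts meeting the condition (more than 6 times):
  iron: 13
  sad: 7
  wind: 8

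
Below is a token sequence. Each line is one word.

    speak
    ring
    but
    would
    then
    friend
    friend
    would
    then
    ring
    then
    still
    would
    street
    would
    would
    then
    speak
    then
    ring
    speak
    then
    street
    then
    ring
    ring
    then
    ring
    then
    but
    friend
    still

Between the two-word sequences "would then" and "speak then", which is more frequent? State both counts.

"would then" (3 vs 2)

"would then": 3 occurrences
"speak then": 2 occurrences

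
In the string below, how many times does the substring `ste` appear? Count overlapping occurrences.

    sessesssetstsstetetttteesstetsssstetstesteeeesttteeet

5

Sliding a length-3 window over the 53 characters (51 positions):
  position 14–16: ste
  position 26–28: ste
  position 33–35: ste
  position 37–39: ste
  position 40–42: ste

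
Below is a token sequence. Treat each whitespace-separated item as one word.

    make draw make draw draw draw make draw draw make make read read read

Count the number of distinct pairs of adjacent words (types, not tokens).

14 tokens → 13 bigram windows in total.
Repeated bigrams (each contributes count−1 duplicates):
  draw draw: 3
  draw make: 3
  make draw: 3
  read read: 2
7 duplicate windows → 13 − 7 = 6 distinct.

6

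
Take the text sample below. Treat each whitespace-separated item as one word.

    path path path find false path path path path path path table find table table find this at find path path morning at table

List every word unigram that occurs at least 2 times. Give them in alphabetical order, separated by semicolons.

at; find; path; table

Unigram counts meeting the condition (at least 2 times):
  at: 2
  find: 4
  path: 11
  table: 4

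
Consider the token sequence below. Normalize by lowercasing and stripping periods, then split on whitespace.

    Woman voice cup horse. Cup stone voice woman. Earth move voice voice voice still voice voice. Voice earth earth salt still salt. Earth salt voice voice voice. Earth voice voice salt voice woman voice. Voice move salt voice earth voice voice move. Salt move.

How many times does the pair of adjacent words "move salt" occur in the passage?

Scanning the 43 overlapping bigram windows for "move salt":
  position 36–37: move salt
  position 42–43: move salt

2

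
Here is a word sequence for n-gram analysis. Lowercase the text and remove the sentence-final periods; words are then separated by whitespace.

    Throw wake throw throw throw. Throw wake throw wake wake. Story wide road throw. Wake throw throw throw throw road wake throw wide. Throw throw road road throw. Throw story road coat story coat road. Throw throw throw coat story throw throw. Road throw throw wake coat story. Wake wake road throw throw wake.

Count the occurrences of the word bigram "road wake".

Scanning the 53 overlapping bigram windows for "road wake":
  position 20–21: road wake

1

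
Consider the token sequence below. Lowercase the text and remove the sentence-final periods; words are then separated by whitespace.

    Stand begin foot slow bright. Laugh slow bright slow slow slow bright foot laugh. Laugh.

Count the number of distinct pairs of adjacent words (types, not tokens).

15 tokens → 14 bigram windows in total.
Repeated bigrams (each contributes count−1 duplicates):
  slow bright: 3
  slow slow: 2
3 duplicate windows → 14 − 3 = 11 distinct.

11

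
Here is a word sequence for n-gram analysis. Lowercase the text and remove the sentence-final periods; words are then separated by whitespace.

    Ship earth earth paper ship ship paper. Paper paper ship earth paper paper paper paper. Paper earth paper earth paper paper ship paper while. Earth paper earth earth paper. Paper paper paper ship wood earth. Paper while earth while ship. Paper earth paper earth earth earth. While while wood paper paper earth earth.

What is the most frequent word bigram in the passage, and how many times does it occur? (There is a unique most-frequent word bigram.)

Bigram frequencies (highest first):
  paper paper: 11
  earth paper: 8
  paper earth: 6
  earth earth: 5
  paper ship: 4
  ship paper: 3
  … (11 more, each ≤ 2)

"paper paper", 11 times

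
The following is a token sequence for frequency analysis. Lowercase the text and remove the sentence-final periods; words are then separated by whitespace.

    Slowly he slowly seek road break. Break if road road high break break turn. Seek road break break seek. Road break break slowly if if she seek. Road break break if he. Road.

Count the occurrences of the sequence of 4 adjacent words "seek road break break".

4

Scanning the 30 overlapping 4-gram windows for "seek road break break":
  position 4–7: seek road break break
  position 15–18: seek road break break
  position 19–22: seek road break break
  position 27–30: seek road break break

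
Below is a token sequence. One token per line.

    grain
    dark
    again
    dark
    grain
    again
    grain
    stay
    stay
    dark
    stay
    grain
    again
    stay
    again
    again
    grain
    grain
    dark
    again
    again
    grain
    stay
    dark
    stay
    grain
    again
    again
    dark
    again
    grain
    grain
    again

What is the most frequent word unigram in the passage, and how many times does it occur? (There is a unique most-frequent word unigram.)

"again", 11 times

Unigram frequencies (highest first):
  again: 11
  grain: 10
  dark: 6
  stay: 6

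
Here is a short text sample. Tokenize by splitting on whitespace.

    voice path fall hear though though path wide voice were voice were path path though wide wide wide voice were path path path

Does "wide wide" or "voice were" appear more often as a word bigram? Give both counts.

"voice were" (3 vs 2)

"wide wide": 2 occurrences
"voice were": 3 occurrences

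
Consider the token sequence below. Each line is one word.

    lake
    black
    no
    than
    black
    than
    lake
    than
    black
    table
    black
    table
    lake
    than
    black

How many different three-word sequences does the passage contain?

12

15 tokens → 13 trigram windows in total.
Repeated trigrams (each contributes count−1 duplicates):
  lake than black: 2
1 duplicate windows → 13 − 1 = 12 distinct.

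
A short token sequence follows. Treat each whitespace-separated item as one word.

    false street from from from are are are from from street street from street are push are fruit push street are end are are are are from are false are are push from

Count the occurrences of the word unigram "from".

Scanning the 33 tokens for "from":
  position 3: from
  position 4: from
  position 5: from
  position 9: from
  position 10: from
  position 13: from
  position 27: from
  position 33: from

8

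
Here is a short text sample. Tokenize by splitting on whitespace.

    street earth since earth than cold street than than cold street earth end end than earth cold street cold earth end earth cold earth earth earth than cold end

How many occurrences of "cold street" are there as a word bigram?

3

Scanning the 28 overlapping bigram windows for "cold street":
  position 6–7: cold street
  position 10–11: cold street
  position 17–18: cold street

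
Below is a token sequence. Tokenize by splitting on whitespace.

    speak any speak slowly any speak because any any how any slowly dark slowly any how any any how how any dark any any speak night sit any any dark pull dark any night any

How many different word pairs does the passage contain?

22

35 tokens → 34 bigram windows in total.
Repeated bigrams (each contributes count−1 duplicates):
  any any: 4
  any how: 3
  any speak: 3
  how any: 3
  any dark: 2
  dark any: 2
  slowly any: 2
12 duplicate windows → 34 − 12 = 22 distinct.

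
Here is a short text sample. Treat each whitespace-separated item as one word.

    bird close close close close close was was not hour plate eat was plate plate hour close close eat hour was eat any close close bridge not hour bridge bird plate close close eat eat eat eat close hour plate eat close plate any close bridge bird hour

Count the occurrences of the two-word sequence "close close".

Scanning the 47 overlapping bigram windows for "close close":
  position 2–3: close close
  position 3–4: close close
  position 4–5: close close
  position 5–6: close close
  position 17–18: close close
  position 24–25: close close
  position 32–33: close close

7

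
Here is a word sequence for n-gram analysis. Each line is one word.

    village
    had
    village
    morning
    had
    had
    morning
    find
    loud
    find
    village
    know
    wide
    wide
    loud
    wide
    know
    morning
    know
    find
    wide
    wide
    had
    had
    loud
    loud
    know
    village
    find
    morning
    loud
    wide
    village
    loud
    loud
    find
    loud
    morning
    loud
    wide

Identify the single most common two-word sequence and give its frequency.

"loud wide", 3 times

Bigram frequencies (highest first):
  loud wide: 3
  had had: 2
  find loud: 2
  loud find: 2
  wide wide: 2
  loud loud: 2
  … (25 more, each ≤ 2)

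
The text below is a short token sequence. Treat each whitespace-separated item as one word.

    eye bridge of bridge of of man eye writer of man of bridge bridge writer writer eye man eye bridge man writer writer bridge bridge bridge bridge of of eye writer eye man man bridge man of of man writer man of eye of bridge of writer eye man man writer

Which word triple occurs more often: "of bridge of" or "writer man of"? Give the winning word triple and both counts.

"of bridge of" (2 vs 1)

"of bridge of": 2 occurrences
"writer man of": 1 occurrence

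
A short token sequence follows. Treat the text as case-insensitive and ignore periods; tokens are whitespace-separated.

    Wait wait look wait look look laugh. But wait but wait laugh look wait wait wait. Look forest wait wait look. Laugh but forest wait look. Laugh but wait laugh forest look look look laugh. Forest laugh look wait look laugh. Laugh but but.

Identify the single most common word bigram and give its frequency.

Bigram frequencies (highest first):
  wait look: 6
  look laugh: 5
  wait wait: 4
  laugh but: 4
  look wait: 3
  look look: 3
  … (12 more, each ≤ 3)

"wait look", 6 times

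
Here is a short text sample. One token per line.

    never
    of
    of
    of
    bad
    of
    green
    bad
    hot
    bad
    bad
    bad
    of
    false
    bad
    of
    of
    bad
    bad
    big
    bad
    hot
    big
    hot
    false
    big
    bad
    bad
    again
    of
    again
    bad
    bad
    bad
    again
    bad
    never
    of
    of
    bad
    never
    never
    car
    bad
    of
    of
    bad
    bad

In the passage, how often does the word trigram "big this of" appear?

0

Scanning the 46 overlapping trigram windows for "big this of":
  (none found)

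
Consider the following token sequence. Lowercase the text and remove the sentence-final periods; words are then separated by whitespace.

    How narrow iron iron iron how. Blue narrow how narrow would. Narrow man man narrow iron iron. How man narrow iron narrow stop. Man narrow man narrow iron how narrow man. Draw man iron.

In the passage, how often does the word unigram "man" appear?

Scanning the 34 tokens for "man":
  position 13: man
  position 14: man
  position 19: man
  position 24: man
  position 26: man
  position 31: man
  position 33: man

7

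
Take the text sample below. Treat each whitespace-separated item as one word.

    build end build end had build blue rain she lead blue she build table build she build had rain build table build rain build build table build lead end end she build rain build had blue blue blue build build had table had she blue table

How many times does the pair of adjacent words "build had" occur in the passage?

3

Scanning the 45 overlapping bigram windows for "build had":
  position 17–18: build had
  position 34–35: build had
  position 40–41: build had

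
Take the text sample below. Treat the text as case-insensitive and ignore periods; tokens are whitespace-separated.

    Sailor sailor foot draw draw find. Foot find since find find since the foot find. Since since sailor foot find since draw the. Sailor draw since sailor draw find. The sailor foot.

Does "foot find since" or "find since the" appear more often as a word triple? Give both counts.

"foot find since": 3 occurrences
"find since the": 1 occurrence

"foot find since" (3 vs 1)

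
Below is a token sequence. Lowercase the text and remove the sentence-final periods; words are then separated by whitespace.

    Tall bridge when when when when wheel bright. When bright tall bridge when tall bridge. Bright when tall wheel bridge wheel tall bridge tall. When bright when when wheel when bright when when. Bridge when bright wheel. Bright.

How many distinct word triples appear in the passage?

31

38 tokens → 36 trigram windows in total.
Repeated trigrams (each contributes count−1 duplicates):
  bright when when: 2
  tall bridge when: 2
  when bright when: 2
  when when wheel: 2
  when when when: 2
5 duplicate windows → 36 − 5 = 31 distinct.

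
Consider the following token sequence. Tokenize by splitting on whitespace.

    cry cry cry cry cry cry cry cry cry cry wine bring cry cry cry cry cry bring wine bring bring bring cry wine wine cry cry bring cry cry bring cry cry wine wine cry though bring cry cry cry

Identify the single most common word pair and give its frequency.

Bigram frequencies (highest first):
  cry cry: 18
  bring cry: 5
  cry wine: 3
  cry bring: 3
  wine bring: 2
  bring bring: 2
  … (5 more, each ≤ 2)

"cry cry", 18 times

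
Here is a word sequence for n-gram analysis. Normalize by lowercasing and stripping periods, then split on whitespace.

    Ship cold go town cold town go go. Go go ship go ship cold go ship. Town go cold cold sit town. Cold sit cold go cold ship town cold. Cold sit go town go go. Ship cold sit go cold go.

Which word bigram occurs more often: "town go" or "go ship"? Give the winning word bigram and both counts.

"go ship" (4 vs 3)

"town go": 3 occurrences
"go ship": 4 occurrences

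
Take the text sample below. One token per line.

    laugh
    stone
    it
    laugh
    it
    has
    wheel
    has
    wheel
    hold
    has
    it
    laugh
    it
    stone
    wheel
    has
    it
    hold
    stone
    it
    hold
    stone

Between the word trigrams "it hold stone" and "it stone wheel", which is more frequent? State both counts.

"it hold stone" (2 vs 1)

"it hold stone": 2 occurrences
"it stone wheel": 1 occurrence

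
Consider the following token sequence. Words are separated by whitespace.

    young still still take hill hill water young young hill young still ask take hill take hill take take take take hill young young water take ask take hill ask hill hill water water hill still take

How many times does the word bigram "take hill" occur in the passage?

5

Scanning the 36 overlapping bigram windows for "take hill":
  position 4–5: take hill
  position 14–15: take hill
  position 16–17: take hill
  position 21–22: take hill
  position 28–29: take hill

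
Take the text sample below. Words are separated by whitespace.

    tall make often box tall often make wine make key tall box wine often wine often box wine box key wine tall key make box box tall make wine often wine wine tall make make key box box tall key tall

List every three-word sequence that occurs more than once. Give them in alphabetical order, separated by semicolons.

box box tall; wine often wine

Trigram counts meeting the condition (more than once):
  box box tall: 2
  wine often wine: 2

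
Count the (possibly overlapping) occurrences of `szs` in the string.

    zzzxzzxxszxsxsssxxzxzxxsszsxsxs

Sliding a length-3 window over the 31 characters (29 positions):
  position 25–27: szs

1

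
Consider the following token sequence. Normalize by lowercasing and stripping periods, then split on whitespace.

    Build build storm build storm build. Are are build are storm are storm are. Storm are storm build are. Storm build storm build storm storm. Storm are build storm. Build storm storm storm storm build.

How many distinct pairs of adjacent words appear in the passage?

35 tokens → 34 bigram windows in total.
Repeated bigrams (each contributes count−1 duplicates):
  storm build: 7
  build storm: 6
  are storm: 5
  storm storm: 5
  storm are: 4
  build are: 3
  are build: 2
25 duplicate windows → 34 − 25 = 9 distinct.

9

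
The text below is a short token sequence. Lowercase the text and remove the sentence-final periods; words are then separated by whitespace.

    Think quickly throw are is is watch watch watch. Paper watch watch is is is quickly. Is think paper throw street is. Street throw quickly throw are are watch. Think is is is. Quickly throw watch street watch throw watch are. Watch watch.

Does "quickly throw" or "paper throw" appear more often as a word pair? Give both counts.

"quickly throw": 3 occurrences
"paper throw": 1 occurrence

"quickly throw" (3 vs 1)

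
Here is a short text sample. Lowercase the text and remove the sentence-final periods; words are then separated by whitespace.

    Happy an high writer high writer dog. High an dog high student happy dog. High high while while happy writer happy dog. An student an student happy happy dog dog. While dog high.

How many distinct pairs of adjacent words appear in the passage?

24

33 tokens → 32 bigram windows in total.
Repeated bigrams (each contributes count−1 duplicates):
  dog high: 4
  happy dog: 3
  an student: 2
  high writer: 2
  student happy: 2
8 duplicate windows → 32 − 8 = 24 distinct.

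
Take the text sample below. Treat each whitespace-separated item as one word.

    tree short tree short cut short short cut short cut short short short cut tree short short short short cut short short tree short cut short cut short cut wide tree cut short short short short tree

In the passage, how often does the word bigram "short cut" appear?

Scanning the 36 overlapping bigram windows for "short cut":
  position 4–5: short cut
  position 7–8: short cut
  position 9–10: short cut
  position 13–14: short cut
  position 19–20: short cut
  position 24–25: short cut
  position 26–27: short cut
  position 28–29: short cut

8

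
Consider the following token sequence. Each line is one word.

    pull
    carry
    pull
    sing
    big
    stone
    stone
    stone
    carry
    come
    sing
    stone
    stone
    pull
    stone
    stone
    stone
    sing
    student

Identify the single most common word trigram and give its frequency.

Trigram frequencies (highest first):
  stone stone stone: 2
  pull carry pull: 1
  carry pull sing: 1
  pull sing big: 1
  sing big stone: 1
  big stone stone: 1
  … (10 more, each ≤ 1)

"stone stone stone", 2 times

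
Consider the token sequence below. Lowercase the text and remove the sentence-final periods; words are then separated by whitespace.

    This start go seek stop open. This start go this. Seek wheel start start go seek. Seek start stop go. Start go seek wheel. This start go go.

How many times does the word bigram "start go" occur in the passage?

Scanning the 27 overlapping bigram windows for "start go":
  position 2–3: start go
  position 8–9: start go
  position 14–15: start go
  position 21–22: start go
  position 26–27: start go

5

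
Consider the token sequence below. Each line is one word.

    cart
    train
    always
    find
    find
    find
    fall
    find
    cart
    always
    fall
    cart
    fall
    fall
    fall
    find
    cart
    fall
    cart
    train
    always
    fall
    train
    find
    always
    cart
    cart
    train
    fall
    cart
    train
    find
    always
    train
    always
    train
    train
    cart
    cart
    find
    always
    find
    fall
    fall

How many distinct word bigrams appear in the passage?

44 tokens → 43 bigram windows in total.
Repeated bigrams (each contributes count−1 duplicates):
  cart train: 4
  fall cart: 3
  fall fall: 3
  find always: 3
  train always: 3
  always fall: 2
  always find: 2
  always train: 2
  … (7 more repeated)
21 duplicate windows → 43 − 21 = 22 distinct.

22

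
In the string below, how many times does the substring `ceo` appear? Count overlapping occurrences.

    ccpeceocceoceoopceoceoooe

5

Sliding a length-3 window over the 25 characters (23 positions):
  position 5–7: ceo
  position 9–11: ceo
  position 12–14: ceo
  position 17–19: ceo
  position 20–22: ceo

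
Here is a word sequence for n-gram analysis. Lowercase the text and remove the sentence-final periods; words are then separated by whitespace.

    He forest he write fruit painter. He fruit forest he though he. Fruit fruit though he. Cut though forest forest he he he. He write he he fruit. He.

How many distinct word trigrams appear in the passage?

29 tokens → 27 trigram windows in total.
Repeated trigrams (each contributes count−1 duplicates):
  he he he: 2
1 duplicate windows → 27 − 1 = 26 distinct.

26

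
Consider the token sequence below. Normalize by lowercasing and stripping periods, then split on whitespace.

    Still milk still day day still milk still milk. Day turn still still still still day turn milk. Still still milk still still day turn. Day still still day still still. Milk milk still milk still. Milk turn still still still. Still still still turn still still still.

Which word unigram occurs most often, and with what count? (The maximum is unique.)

"still", 27 times

Unigram frequencies (highest first):
  still: 27
  milk: 9
  day: 7
  turn: 5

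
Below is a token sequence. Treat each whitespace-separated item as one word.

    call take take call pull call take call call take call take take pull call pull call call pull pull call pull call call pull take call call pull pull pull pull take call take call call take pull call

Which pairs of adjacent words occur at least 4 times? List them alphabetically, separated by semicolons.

call call; call pull; call take; pull call; pull pull; take call

Bigram counts meeting the condition (at least 4 times):
  call call: 5
  call pull: 6
  call take: 6
  pull call: 6
  pull pull: 4
  take call: 6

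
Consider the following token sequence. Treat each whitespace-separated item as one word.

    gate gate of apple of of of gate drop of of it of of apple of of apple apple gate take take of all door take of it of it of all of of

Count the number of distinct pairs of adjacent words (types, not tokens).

34 tokens → 33 bigram windows in total.
Repeated bigrams (each contributes count−1 duplicates):
  of of: 6
  it of: 3
  of apple: 3
  of it: 3
  apple of: 2
  of all: 2
  take of: 2
14 duplicate windows → 33 − 14 = 19 distinct.

19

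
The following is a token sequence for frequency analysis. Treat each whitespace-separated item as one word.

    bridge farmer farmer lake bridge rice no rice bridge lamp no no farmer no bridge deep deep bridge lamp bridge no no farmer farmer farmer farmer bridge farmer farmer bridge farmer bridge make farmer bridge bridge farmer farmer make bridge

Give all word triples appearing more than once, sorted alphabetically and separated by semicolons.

bridge farmer farmer; farmer bridge farmer; farmer farmer bridge; farmer farmer farmer; no no farmer

Trigram counts meeting the condition (more than once):
  bridge farmer farmer: 3
  farmer bridge farmer: 2
  farmer farmer bridge: 2
  farmer farmer farmer: 2
  no no farmer: 2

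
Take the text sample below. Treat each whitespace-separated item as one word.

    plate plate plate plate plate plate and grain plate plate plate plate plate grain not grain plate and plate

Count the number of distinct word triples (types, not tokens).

11

19 tokens → 17 trigram windows in total.
Repeated trigrams (each contributes count−1 duplicates):
  plate plate plate: 7
6 duplicate windows → 17 − 6 = 11 distinct.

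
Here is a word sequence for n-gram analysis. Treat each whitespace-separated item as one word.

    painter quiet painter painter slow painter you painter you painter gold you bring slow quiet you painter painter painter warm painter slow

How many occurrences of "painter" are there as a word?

10

Scanning the 22 tokens for "painter":
  position 1: painter
  position 3: painter
  position 4: painter
  position 6: painter
  position 8: painter
  position 10: painter
  position 17: painter
  position 18: painter
  position 19: painter
  position 21: painter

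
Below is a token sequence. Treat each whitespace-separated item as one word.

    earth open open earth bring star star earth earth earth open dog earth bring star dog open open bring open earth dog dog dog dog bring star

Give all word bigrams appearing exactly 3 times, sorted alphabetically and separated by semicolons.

bring star; dog dog

Bigram counts meeting the condition (exactly 3 times):
  bring star: 3
  dog dog: 3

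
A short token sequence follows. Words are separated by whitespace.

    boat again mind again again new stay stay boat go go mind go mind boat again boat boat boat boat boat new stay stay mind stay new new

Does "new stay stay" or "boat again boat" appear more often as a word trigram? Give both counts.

"new stay stay": 2 occurrences
"boat again boat": 1 occurrence

"new stay stay" (2 vs 1)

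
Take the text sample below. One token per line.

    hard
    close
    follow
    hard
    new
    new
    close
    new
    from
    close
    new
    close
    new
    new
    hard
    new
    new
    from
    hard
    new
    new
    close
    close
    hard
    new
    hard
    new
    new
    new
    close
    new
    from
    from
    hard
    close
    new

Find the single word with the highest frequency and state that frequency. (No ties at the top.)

"new", 16 times

Unigram frequencies (highest first):
  new: 16
  close: 8
  hard: 7
  from: 4
  follow: 1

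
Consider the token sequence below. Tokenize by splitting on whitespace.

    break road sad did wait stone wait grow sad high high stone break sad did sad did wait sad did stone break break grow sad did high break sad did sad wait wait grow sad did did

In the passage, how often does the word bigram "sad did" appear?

Scanning the 36 overlapping bigram windows for "sad did":
  position 3–4: sad did
  position 14–15: sad did
  position 16–17: sad did
  position 19–20: sad did
  position 25–26: sad did
  position 29–30: sad did
  position 35–36: sad did

7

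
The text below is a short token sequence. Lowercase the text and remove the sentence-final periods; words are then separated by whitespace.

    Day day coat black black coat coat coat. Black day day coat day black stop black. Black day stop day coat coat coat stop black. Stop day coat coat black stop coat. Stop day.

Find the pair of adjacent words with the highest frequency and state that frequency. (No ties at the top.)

"coat coat", 5 times

Bigram frequencies (highest first):
  coat coat: 5
  day coat: 4
  coat black: 3
  black stop: 3
  stop day: 3
  day day: 2
  … (9 more, each ≤ 2)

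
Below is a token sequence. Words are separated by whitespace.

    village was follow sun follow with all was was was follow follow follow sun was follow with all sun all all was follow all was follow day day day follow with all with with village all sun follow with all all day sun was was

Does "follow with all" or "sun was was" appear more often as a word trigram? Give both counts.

"follow with all" (4 vs 1)

"follow with all": 4 occurrences
"sun was was": 1 occurrence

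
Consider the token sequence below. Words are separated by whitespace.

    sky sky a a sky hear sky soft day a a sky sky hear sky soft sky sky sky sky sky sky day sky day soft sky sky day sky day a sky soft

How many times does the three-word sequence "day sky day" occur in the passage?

Scanning the 32 overlapping trigram windows for "day sky day":
  position 23–25: day sky day
  position 29–31: day sky day

2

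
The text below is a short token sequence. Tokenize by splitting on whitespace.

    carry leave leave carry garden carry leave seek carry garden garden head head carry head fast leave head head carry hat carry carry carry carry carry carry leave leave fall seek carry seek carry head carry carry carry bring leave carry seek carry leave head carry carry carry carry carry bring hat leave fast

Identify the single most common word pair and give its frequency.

"carry carry", 11 times

Bigram frequencies (highest first):
  carry carry: 11
  carry leave: 4
  seek carry: 4
  head carry: 4
  leave leave: 2
  leave carry: 2
  … (20 more, each ≤ 2)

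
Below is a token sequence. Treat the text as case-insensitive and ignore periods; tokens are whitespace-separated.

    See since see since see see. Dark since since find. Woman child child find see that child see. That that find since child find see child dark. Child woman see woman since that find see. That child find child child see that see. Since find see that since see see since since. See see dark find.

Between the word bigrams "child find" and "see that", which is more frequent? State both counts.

"see that" (5 vs 3)

"child find": 3 occurrences
"see that": 5 occurrences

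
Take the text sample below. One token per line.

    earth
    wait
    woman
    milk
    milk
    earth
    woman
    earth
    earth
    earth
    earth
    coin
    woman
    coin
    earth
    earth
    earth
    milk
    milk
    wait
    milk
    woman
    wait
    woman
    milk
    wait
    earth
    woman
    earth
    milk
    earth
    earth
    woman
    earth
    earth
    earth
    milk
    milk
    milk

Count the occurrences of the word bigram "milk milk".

Scanning the 38 overlapping bigram windows for "milk milk":
  position 4–5: milk milk
  position 18–19: milk milk
  position 37–38: milk milk
  position 38–39: milk milk

4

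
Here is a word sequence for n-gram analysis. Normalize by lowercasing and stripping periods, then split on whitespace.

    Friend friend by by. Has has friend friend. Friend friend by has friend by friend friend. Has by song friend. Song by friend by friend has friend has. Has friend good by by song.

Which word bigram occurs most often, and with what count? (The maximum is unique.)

Bigram frequencies (highest first):
  friend friend: 5
  friend by: 4
  has friend: 4
  by friend: 3
  friend has: 3
  by by: 2
  … (9 more, each ≤ 2)

"friend friend", 5 times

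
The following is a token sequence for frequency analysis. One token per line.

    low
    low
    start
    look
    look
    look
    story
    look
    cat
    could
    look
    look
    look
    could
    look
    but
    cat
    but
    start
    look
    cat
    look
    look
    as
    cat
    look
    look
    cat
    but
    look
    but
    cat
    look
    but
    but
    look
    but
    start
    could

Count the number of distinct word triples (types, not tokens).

33

39 tokens → 37 trigram windows in total.
Repeated trigrams (each contributes count−1 duplicates):
  but look but: 2
  cat look look: 2
  look but cat: 2
  look look look: 2
4 duplicate windows → 37 − 4 = 33 distinct.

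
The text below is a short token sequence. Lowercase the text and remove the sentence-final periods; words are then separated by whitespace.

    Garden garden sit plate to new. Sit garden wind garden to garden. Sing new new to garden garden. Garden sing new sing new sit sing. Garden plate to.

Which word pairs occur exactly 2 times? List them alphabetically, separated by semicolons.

garden sing; new sit; plate to; to garden

Bigram counts meeting the condition (exactly 2 times):
  garden sing: 2
  new sit: 2
  plate to: 2
  to garden: 2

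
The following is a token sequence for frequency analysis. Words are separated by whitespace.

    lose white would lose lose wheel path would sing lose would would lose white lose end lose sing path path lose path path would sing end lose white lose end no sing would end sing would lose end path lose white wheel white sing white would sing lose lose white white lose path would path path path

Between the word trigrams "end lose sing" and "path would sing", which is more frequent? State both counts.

"path would sing" (2 vs 1)

"end lose sing": 1 occurrence
"path would sing": 2 occurrences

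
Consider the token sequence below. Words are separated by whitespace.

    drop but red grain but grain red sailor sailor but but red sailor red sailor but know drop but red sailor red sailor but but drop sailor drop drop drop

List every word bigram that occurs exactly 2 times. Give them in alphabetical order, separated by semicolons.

Bigram counts meeting the condition (exactly 2 times):
  but but: 2
  drop but: 2
  drop drop: 2
  sailor red: 2

but but; drop but; drop drop; sailor red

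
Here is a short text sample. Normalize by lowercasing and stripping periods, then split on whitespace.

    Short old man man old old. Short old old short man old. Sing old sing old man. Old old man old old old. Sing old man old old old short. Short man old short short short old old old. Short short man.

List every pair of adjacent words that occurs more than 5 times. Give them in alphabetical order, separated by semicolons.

Bigram counts meeting the condition (more than 5 times):
  man old: 6
  old old: 9

man old; old old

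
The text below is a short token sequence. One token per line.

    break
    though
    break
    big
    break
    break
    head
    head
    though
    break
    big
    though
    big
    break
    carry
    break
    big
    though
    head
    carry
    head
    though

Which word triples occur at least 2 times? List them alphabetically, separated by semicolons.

break big though; though break big

Trigram counts meeting the condition (at least 2 times):
  break big though: 2
  though break big: 2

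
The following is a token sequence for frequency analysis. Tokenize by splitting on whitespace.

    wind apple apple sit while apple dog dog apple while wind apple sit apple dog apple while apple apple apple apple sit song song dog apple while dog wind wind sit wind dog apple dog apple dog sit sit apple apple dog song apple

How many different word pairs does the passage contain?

24

44 tokens → 43 bigram windows in total.
Repeated bigrams (each contributes count−1 duplicates):
  apple apple: 5
  apple dog: 5
  dog apple: 5
  apple sit: 3
  apple while: 3
  sit apple: 2
  while apple: 2
  wind apple: 2
19 duplicate windows → 43 − 19 = 24 distinct.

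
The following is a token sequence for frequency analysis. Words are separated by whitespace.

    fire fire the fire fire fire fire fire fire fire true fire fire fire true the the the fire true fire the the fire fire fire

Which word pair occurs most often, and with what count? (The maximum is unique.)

Bigram frequencies (highest first):
  fire fire: 11
  the fire: 3
  fire true: 3
  the the: 3
  fire the: 2
  true fire: 2
  … (1 more, each ≤ 1)

"fire fire", 11 times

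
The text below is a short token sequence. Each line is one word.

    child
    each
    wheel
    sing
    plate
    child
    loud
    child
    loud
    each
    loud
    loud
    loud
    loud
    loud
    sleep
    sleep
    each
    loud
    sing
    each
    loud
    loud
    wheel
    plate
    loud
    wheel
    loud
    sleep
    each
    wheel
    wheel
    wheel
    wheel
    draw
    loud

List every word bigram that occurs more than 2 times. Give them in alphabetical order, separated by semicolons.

Bigram counts meeting the condition (more than 2 times):
  each loud: 3
  loud loud: 5
  wheel wheel: 3

each loud; loud loud; wheel wheel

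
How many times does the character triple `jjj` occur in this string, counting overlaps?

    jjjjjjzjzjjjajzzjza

Sliding a length-3 window over the 19 characters (17 positions):
  position 1–3: jjj
  position 2–4: jjj
  position 3–5: jjj
  position 4–6: jjj
  position 10–12: jjj

5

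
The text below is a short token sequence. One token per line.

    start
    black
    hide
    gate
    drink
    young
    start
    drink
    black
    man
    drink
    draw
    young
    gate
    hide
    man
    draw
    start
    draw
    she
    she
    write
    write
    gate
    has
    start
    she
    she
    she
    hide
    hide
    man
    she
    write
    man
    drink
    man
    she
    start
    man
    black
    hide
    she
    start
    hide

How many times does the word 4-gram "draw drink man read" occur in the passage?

0

Scanning the 42 overlapping 4-gram windows for "draw drink man read":
  (none found)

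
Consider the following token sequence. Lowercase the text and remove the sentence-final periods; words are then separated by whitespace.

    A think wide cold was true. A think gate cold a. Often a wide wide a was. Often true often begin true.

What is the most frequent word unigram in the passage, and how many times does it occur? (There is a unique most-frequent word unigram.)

"a", 5 times

Unigram frequencies (highest first):
  a: 5
  wide: 3
  true: 3
  often: 3
  think: 2
  cold: 2
  … (3 more, each ≤ 2)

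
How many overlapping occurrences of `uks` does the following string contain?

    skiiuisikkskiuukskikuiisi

1

Sliding a length-3 window over the 25 characters (23 positions):
  position 15–17: uks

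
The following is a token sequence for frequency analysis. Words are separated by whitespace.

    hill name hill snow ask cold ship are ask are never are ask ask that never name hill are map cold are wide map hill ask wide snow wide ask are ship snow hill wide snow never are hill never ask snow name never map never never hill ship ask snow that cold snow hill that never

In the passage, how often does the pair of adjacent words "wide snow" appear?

2

Scanning the 56 overlapping bigram windows for "wide snow":
  position 27–28: wide snow
  position 35–36: wide snow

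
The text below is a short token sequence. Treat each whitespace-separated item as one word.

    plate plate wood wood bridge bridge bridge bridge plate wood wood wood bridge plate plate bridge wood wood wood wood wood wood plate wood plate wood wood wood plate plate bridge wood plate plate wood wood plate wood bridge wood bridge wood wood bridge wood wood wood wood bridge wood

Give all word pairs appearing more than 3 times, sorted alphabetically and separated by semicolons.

bridge wood; plate plate; plate wood; wood bridge; wood plate; wood wood

Bigram counts meeting the condition (more than 3 times):
  bridge wood: 6
  plate plate: 4
  plate wood: 6
  wood bridge: 6
  wood plate: 5
  wood wood: 15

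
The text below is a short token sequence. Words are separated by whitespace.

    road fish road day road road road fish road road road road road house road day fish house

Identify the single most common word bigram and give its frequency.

Bigram frequencies (highest first):
  road road: 6
  road fish: 2
  fish road: 2
  road day: 2
  day road: 1
  road house: 1
  … (3 more, each ≤ 1)

"road road", 6 times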